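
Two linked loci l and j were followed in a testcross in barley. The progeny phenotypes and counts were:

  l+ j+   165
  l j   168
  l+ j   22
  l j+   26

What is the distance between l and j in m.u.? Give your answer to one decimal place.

The two most frequent classes, l+ j+ (165) and l j (168), are the parental types, so the F1 was l+ j+ / l j.
The recombinant classes are l+ j and l j+: 22 + 26 = 48.
Recombination frequency = 48/381 = 0.1260 ≈ 12.6%, i.e. 12.6 m.u.

12.6 m.u.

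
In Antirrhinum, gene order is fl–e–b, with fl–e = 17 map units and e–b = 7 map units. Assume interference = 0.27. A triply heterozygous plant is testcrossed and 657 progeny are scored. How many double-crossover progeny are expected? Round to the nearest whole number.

Map distances give recombination frequencies of 0.170 and 0.070 for the two intervals.
With interference 0.27 (so coincidence = 0.73), expected double-crossover frequency = 0.170 × 0.070 × 0.73 = 0.00869.
Expected number = 0.00869 × 657 = 5.71 ≈ 6.

6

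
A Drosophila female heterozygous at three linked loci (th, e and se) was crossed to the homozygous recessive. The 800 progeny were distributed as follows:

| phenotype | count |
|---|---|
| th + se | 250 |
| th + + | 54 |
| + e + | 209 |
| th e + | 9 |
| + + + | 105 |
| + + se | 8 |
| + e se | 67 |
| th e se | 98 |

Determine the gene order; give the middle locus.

th

The two most frequent reciprocal classes, + e + and th + se, are the parental types, so the F1 was + e + / th + se.
The two rarest classes, th e + and + + se, are the double crossovers. Comparing them with the parentals, only the th allele has switched, so th is the middle locus and the order is se – th – e.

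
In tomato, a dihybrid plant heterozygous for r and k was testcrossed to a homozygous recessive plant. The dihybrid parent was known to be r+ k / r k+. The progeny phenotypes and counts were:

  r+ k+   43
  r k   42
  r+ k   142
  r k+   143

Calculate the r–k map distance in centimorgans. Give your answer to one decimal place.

23.0 centimorgans

The recombinant classes are r+ k+ and r k: 43 + 42 = 85.
Recombination frequency = 85/370 = 0.2297 ≈ 23.0%, i.e. 23.0 centimorgans.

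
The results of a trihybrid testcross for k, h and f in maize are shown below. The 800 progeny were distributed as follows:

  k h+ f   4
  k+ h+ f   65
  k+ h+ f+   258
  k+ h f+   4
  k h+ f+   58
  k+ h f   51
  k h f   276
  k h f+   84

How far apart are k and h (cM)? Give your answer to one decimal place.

14.6 cM

The two most frequent reciprocal classes, k+ h+ f+ and k h f, are the parental types, so the F1 was k+ h+ f+ / k h f.
The two rarest classes, k+ h f+ and k h+ f, are the double crossovers. Comparing them with the parentals, only the h allele has switched, so h is the middle locus and the order is k – h – f.
Crossovers in the k–h interval produce the single-crossover classes k h+ f+ and k+ h f (58 + 51 = 109) plus the double crossovers (8).
RF(k–h) = (109 + 8) / 800 = 117/800 = 0.1462 → 14.6 cM.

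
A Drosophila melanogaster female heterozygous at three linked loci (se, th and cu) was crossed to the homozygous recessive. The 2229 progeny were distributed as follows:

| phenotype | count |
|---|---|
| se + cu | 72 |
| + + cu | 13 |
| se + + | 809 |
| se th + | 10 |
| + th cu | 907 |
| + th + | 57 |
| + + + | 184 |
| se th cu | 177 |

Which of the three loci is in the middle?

th

The two most frequent reciprocal classes, + th cu and se + +, are the parental types, so the F1 was + th cu / se + +.
The two rarest classes, + + cu and se th +, are the double crossovers. Comparing them with the parentals, only the th allele has switched, so th is the middle locus and the order is cu – th – se.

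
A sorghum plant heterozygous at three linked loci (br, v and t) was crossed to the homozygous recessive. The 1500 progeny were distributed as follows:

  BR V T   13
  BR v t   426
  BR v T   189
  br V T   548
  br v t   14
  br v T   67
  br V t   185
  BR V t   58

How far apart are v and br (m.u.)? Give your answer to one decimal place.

The two most frequent reciprocal classes, br V T and BR v t, are the parental types, so the F1 was br V T / BR v t.
The two rarest classes, BR V T and br v t, are the double crossovers. Comparing them with the parentals, only the br allele has switched, so br is the middle locus and the order is v – br – t.
Crossovers in the v–br interval produce the single-crossover classes br v T and BR V t (67 + 58 = 125) plus the double crossovers (27).
RF(v–br) = (125 + 27) / 1500 = 152/1500 = 0.1013 → 10.1 m.u.

10.1 m.u.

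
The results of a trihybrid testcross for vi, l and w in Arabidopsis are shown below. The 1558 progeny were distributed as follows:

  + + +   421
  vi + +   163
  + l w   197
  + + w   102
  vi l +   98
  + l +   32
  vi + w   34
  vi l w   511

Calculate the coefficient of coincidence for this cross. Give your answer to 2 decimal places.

0.91

The two most frequent reciprocal classes, vi l w and + + +, are the parental types, so the F1 was vi l w / + + +.
The two rarest classes, vi + w and + l +, are the double crossovers. Comparing them with the parentals, only the l allele has switched, so l is the middle locus and the order is w – l – vi.
w–l: (200 + 66)/1558 = 0.1707; l–vi: (360 + 66)/1558 = 0.2734.
Expected DCO frequency = 0.1707 × 0.2734 ≈ 0.04667; observed = 66/1558 ≈ 0.04236.
Coefficient of coincidence = 0.04236/0.04667 ≈ 0.91.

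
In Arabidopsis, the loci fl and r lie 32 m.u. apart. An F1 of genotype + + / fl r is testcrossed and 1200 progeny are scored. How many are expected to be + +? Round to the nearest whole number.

A map distance of 32 m.u. corresponds to a recombination frequency of 0.320.
The F1 is + + / fl r, so + + is a parental gamete class with expected frequency (1 − r)/2 = 0.680/2 = 0.3400.
Expected number = 0.3400 × 1200 = 408.00 ≈ 408.

408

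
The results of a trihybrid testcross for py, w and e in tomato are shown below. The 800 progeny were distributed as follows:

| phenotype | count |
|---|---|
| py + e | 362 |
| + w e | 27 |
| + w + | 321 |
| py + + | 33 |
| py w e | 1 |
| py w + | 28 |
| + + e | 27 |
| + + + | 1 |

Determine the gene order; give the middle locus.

The two most frequent reciprocal classes, py + e and + w +, are the parental types, so the F1 was py + e / + w +.
The two rarest classes, py w e and + + +, are the double crossovers. Comparing them with the parentals, only the w allele has switched, so w is the middle locus and the order is e – w – py.

w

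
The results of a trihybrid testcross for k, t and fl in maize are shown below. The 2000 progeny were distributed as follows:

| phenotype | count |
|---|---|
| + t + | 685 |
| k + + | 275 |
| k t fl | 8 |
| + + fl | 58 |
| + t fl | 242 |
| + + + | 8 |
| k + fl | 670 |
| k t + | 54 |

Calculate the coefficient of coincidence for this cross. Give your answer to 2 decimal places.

The two most frequent reciprocal classes, + t + and k + fl, are the parental types, so the F1 was + t + / k + fl.
The two rarest classes, + + + and k t fl, are the double crossovers. Comparing them with the parentals, only the t allele has switched, so t is the middle locus and the order is fl – t – k.
fl–t: (517 + 16)/2000 = 0.2665; t–k: (112 + 16)/2000 = 0.0640.
Expected DCO frequency = 0.2665 × 0.0640 ≈ 0.01706; observed = 16/2000 ≈ 0.00800.
Coefficient of coincidence = 0.00800/0.01706 ≈ 0.47.

0.47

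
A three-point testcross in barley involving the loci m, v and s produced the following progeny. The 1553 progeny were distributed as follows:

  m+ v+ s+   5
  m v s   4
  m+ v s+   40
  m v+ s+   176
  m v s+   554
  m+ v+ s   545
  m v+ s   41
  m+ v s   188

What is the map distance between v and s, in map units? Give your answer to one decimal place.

The two most frequent reciprocal classes, m v s+ and m+ v+ s, are the parental types, so the F1 was m v s+ / m+ v+ s.
The two rarest classes, m v s and m+ v+ s+, are the double crossovers. Comparing them with the parentals, only the s allele has switched, so s is the middle locus and the order is v – s – m.
Crossovers in the v–s interval produce the single-crossover classes m v+ s+ and m+ v s (176 + 188 = 364) plus the double crossovers (9).
RF(v–s) = (364 + 9) / 1553 = 373/1553 = 0.2402 → 24.0 map units.

24.0 map units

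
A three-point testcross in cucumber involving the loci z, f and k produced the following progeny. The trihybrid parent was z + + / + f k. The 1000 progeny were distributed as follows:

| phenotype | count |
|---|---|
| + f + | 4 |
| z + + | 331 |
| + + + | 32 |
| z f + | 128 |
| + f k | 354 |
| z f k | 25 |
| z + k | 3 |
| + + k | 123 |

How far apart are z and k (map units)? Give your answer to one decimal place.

The two rarest classes, z + k and + f +, are the double crossovers. Comparing them with the parentals, only the k allele has switched, so k is the middle locus and the order is f – k – z.
Crossovers in the k–z interval produce the single-crossover classes + + + and z f k (32 + 25 = 57) plus the double crossovers (7).
RF(k–z) = (57 + 7) / 1000 = 64/1000 = 0.0640 → 6.4 map units.

6.4 map units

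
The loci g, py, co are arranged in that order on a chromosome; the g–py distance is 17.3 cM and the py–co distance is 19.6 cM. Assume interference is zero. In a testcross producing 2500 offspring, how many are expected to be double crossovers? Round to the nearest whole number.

Map distances give recombination frequencies of 0.173 and 0.196 for the two intervals.
With no interference, expected double-crossover frequency = 0.173 × 0.196 = 0.03391.
Expected number = 0.03391 × 2500 = 84.77 ≈ 85.

85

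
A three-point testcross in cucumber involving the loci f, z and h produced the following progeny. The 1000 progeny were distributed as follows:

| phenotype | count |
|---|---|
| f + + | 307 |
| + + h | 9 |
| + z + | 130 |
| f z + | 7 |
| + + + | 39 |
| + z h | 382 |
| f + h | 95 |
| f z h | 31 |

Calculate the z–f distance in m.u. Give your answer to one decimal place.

The two most frequent reciprocal classes, + z h and f + +, are the parental types, so the F1 was + z h / f + +.
The two rarest classes, + + h and f z +, are the double crossovers. Comparing them with the parentals, only the z allele has switched, so z is the middle locus and the order is f – z – h.
Crossovers in the f–z interval produce the single-crossover classes f z h and + + + (31 + 39 = 70) plus the double crossovers (16).
RF(f–z) = (70 + 16) / 1000 = 86/1000 = 0.0860 → 8.6 m.u.

8.6 m.u.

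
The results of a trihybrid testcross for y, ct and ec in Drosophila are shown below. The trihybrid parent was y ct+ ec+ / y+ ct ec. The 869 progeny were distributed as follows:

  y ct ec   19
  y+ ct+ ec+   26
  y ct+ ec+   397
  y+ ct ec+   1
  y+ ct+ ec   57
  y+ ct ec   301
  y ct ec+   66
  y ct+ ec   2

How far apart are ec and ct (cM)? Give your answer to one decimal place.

14.5 cM

The two rarest classes, y ct+ ec and y+ ct ec+, are the double crossovers. Comparing them with the parentals, only the ec allele has switched, so ec is the middle locus and the order is ct – ec – y.
Crossovers in the ct–ec interval produce the single-crossover classes y ct ec+ and y+ ct+ ec (66 + 57 = 123) plus the double crossovers (3).
RF(ct–ec) = (123 + 3) / 869 = 126/869 = 0.1450 → 14.5 cM.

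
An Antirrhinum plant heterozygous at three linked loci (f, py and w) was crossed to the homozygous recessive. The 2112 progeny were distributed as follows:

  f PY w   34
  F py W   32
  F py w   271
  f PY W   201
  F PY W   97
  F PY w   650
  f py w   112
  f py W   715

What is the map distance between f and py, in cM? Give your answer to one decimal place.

25.5 cM

The two most frequent reciprocal classes, F PY w and f py W, are the parental types, so the F1 was F PY w / f py W.
The two rarest classes, f PY w and F py W, are the double crossovers. Comparing them with the parentals, only the f allele has switched, so f is the middle locus and the order is py – f – w.
Crossovers in the py–f interval produce the single-crossover classes F py w and f PY W (271 + 201 = 472) plus the double crossovers (66).
RF(py–f) = (472 + 66) / 2112 = 538/2112 = 0.2547 → 25.5 cM.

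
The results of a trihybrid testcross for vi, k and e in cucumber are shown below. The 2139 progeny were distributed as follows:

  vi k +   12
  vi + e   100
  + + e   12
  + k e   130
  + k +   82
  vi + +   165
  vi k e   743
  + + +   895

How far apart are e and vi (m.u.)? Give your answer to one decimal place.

The two most frequent reciprocal classes, + + + and vi k e, are the parental types, so the F1 was + + + / vi k e.
The two rarest classes, + + e and vi k +, are the double crossovers. Comparing them with the parentals, only the e allele has switched, so e is the middle locus and the order is k – e – vi.
Crossovers in the e–vi interval produce the single-crossover classes vi + + and + k e (165 + 130 = 295) plus the double crossovers (24).
RF(e–vi) = (295 + 24) / 2139 = 319/2139 = 0.1491 → 14.9 m.u.

14.9 m.u.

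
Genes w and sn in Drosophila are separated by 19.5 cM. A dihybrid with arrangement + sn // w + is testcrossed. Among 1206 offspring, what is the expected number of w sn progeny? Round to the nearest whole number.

118

A map distance of 19.5 cM corresponds to a recombination frequency of 0.195.
The F1 is + sn / w +, so w sn is a recombinant gamete class with expected frequency r/2 = 0.195/2 = 0.0975.
Expected number = 0.0975 × 1206 = 117.59 ≈ 118.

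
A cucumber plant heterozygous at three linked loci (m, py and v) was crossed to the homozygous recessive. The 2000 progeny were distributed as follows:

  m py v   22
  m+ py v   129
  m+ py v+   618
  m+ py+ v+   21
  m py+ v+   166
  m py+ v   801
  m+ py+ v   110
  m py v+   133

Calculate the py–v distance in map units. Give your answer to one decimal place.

16.9 map units

The two most frequent reciprocal classes, m py+ v and m+ py v+, are the parental types, so the F1 was m py+ v / m+ py v+.
The two rarest classes, m py v and m+ py+ v+, are the double crossovers. Comparing them with the parentals, only the py allele has switched, so py is the middle locus and the order is v – py – m.
Crossovers in the v–py interval produce the single-crossover classes m py+ v+ and m+ py v (166 + 129 = 295) plus the double crossovers (43).
RF(v–py) = (295 + 43) / 2000 = 338/2000 = 0.1690 → 16.9 map units.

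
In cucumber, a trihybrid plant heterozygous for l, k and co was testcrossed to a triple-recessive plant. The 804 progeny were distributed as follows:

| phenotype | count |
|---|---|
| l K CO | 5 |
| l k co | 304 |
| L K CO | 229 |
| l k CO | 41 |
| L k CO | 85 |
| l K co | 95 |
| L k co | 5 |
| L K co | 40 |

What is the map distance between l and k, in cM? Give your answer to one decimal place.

The two most frequent reciprocal classes, l k co and L K CO, are the parental types, so the F1 was l k co / L K CO.
The two rarest classes, L k co and l K CO, are the double crossovers. Comparing them with the parentals, only the l allele has switched, so l is the middle locus and the order is co – l – k.
Crossovers in the l–k interval produce the single-crossover classes l K co and L k CO (95 + 85 = 180) plus the double crossovers (10).
RF(l–k) = (180 + 10) / 804 = 190/804 = 0.2363 → 23.6 cM.

23.6 cM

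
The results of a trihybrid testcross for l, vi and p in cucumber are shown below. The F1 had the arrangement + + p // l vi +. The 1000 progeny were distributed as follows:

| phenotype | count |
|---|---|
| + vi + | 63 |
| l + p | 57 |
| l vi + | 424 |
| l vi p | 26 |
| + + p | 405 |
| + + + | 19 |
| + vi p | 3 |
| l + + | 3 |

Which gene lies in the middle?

vi

The two rarest classes, + vi p and l + +, are the double crossovers. Comparing them with the parentals, only the vi allele has switched, so vi is the middle locus and the order is l – vi – p.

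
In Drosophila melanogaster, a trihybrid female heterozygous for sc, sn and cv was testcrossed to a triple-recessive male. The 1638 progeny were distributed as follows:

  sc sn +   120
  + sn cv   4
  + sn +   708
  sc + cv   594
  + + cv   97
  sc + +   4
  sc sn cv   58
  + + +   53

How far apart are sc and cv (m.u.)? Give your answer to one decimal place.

13.7 m.u.

The two most frequent reciprocal classes, sc + cv and + sn +, are the parental types, so the F1 was sc + cv / + sn +.
The two rarest classes, sc + + and + sn cv, are the double crossovers. Comparing them with the parentals, only the cv allele has switched, so cv is the middle locus and the order is sc – cv – sn.
Crossovers in the sc–cv interval produce the single-crossover classes + + cv and sc sn + (97 + 120 = 217) plus the double crossovers (8).
RF(sc–cv) = (217 + 8) / 1638 = 225/1638 = 0.1374 → 13.7 m.u.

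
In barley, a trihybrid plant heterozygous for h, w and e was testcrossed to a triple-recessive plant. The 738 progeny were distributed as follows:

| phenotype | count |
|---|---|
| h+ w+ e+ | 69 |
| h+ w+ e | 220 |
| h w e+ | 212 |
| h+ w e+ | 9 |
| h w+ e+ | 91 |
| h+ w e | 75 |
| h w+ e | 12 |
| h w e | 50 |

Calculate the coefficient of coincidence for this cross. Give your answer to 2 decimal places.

0.59

The two most frequent reciprocal classes, h+ w+ e and h w e+, are the parental types, so the F1 was h+ w+ e / h w e+.
The two rarest classes, h w+ e and h+ w e+, are the double crossovers. Comparing them with the parentals, only the h allele has switched, so h is the middle locus and the order is e – h – w.
e–h: (119 + 21)/738 = 0.1897; h–w: (166 + 21)/738 = 0.2534.
Expected DCO frequency = 0.1897 × 0.2534 ≈ 0.04807; observed = 21/738 ≈ 0.02846.
Coefficient of coincidence = 0.02846/0.04807 ≈ 0.59.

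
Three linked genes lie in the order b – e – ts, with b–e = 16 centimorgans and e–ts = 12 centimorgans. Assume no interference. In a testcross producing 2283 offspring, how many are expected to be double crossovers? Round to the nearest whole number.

44

Map distances give recombination frequencies of 0.160 and 0.120 for the two intervals.
With no interference, expected double-crossover frequency = 0.160 × 0.120 = 0.01920.
Expected number = 0.01920 × 2283 = 43.83 ≈ 44.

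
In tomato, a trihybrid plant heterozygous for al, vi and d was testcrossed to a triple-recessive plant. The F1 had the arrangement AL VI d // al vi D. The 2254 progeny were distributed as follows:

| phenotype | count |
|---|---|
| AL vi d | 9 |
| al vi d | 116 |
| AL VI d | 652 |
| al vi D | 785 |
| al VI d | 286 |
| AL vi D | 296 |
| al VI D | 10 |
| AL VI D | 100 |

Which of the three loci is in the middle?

The two rarest classes, AL vi d and al VI D, are the double crossovers. Comparing them with the parentals, only the vi allele has switched, so vi is the middle locus and the order is d – vi – al.

vi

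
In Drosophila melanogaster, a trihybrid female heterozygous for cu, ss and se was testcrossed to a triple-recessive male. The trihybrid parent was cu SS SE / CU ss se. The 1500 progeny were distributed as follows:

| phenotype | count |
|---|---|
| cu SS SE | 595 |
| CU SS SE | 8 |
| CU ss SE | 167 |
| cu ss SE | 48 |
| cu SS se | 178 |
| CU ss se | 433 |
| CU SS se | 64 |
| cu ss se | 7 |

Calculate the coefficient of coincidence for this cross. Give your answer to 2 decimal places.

The two rarest classes, CU SS SE and cu ss se, are the double crossovers. Comparing them with the parentals, only the cu allele has switched, so cu is the middle locus and the order is ss – cu – se.
ss–cu: (112 + 15)/1500 = 0.0847; cu–se: (345 + 15)/1500 = 0.2400.
Expected DCO frequency = 0.0847 × 0.2400 ≈ 0.02033; observed = 15/1500 ≈ 0.01000.
Coefficient of coincidence = 0.01000/0.02033 ≈ 0.49.

0.49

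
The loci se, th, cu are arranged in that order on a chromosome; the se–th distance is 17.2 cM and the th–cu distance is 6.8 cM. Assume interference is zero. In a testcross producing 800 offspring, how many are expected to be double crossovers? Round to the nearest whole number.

9

Map distances give recombination frequencies of 0.172 and 0.068 for the two intervals.
With no interference, expected double-crossover frequency = 0.172 × 0.068 = 0.01170.
Expected number = 0.01170 × 800 = 9.36 ≈ 9.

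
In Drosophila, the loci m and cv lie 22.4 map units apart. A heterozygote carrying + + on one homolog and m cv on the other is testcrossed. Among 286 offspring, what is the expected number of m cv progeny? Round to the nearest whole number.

A map distance of 22.4 map units corresponds to a recombination frequency of 0.224.
The F1 is + + / m cv, so m cv is a parental gamete class with expected frequency (1 − r)/2 = 0.776/2 = 0.3880.
Expected number = 0.3880 × 286 = 110.97 ≈ 111.

111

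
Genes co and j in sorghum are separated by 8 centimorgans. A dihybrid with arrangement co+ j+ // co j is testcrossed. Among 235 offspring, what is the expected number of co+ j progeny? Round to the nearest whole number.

A map distance of 8 centimorgans corresponds to a recombination frequency of 0.080.
The F1 is co+ j+ / co j, so co+ j is a recombinant gamete class with expected frequency r/2 = 0.080/2 = 0.0400.
Expected number = 0.0400 × 235 = 9.40 ≈ 9.

9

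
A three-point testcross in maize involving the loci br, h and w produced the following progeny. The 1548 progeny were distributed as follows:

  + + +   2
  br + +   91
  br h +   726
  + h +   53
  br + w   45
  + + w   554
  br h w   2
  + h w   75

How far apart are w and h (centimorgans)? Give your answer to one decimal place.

The two most frequent reciprocal classes, br h + and + + w, are the parental types, so the F1 was br h + / + + w.
The two rarest classes, br h w and + + +, are the double crossovers. Comparing them with the parentals, only the w allele has switched, so w is the middle locus and the order is br – w – h.
Crossovers in the w–h interval produce the single-crossover classes br + + and + h w (91 + 75 = 166) plus the double crossovers (4).
RF(w–h) = (166 + 4) / 1548 = 170/1548 = 0.1098 → 11.0 centimorgans.

11.0 centimorgans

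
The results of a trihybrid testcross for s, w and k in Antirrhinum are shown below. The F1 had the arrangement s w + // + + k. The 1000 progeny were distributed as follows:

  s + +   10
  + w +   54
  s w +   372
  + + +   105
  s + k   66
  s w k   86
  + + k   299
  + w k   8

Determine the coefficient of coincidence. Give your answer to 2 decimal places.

0.62

The two rarest classes, s + + and + w k, are the double crossovers. Comparing them with the parentals, only the w allele has switched, so w is the middle locus and the order is s – w – k.
s–w: (120 + 18)/1000 = 0.1380; w–k: (191 + 18)/1000 = 0.2090.
Expected DCO frequency = 0.1380 × 0.2090 ≈ 0.02884; observed = 18/1000 ≈ 0.01800.
Coefficient of coincidence = 0.01800/0.02884 ≈ 0.62.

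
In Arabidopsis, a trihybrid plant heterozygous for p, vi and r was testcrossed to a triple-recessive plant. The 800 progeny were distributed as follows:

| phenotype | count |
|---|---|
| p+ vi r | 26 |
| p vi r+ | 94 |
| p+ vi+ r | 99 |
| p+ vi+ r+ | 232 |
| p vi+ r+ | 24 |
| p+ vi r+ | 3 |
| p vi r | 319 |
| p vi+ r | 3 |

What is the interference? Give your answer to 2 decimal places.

0.57

The two most frequent reciprocal classes, p vi r and p+ vi+ r+, are the parental types, so the F1 was p vi r / p+ vi+ r+.
The two rarest classes, p vi+ r and p+ vi r+, are the double crossovers. Comparing them with the parentals, only the vi allele has switched, so vi is the middle locus and the order is p – vi – r.
p–vi: (50 + 6)/800 = 0.0700; vi–r: (193 + 6)/800 = 0.2487.
Expected DCO frequency = 0.0700 × 0.2487 ≈ 0.01741; observed = 6/800 ≈ 0.00750.
Coefficient of coincidence = 0.00750/0.01741 ≈ 0.43; interference = 1 − 0.43 = 0.57.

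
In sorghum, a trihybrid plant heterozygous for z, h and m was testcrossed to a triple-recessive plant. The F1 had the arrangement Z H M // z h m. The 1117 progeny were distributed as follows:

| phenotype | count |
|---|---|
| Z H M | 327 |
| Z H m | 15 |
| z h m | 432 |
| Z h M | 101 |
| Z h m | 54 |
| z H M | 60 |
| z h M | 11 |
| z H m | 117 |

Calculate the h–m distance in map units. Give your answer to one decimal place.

The two rarest classes, Z H m and z h M, are the double crossovers. Comparing them with the parentals, only the m allele has switched, so m is the middle locus and the order is h – m – z.
Crossovers in the h–m interval produce the single-crossover classes Z h M and z H m (101 + 117 = 218) plus the double crossovers (26).
RF(h–m) = (218 + 26) / 1117 = 244/1117 = 0.2184 → 21.8 map units.

21.8 map units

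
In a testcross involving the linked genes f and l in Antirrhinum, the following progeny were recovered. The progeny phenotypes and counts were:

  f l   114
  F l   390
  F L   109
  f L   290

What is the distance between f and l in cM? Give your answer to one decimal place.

24.7 cM

The two most frequent classes, F l (390) and f L (290), are the parental types, so the F1 was F l / f L.
The recombinant classes are F L and f l: 109 + 114 = 223.
Recombination frequency = 223/903 = 0.2470 ≈ 24.7%, i.e. 24.7 cM.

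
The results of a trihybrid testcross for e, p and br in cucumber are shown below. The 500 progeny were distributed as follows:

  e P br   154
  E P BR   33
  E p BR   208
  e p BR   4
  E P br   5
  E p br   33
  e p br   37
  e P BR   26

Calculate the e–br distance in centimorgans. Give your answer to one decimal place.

13.6 centimorgans

The two most frequent reciprocal classes, E p BR and e P br, are the parental types, so the F1 was E p BR / e P br.
The two rarest classes, e p BR and E P br, are the double crossovers. Comparing them with the parentals, only the e allele has switched, so e is the middle locus and the order is p – e – br.
Crossovers in the e–br interval produce the single-crossover classes E p br and e P BR (33 + 26 = 59) plus the double crossovers (9).
RF(e–br) = (59 + 9) / 500 = 68/500 = 0.1360 → 13.6 centimorgans.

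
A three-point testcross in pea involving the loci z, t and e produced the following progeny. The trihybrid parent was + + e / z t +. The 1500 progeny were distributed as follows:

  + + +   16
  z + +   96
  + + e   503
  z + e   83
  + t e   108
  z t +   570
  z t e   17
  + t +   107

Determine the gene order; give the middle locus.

The two rarest classes, + + + and z t e, are the double crossovers. Comparing them with the parentals, only the e allele has switched, so e is the middle locus and the order is t – e – z.

e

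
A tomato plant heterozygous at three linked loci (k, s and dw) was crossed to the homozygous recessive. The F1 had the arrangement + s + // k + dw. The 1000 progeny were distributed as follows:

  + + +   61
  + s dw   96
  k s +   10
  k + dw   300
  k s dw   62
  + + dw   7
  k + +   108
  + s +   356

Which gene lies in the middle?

The two rarest classes, k s + and + + dw, are the double crossovers. Comparing them with the parentals, only the k allele has switched, so k is the middle locus and the order is dw – k – s.

k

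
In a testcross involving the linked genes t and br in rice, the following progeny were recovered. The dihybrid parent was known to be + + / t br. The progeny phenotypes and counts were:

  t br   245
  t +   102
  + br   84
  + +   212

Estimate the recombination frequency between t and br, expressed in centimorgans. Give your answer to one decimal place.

28.9 centimorgans

The recombinant classes are + br and t +: 84 + 102 = 186.
Recombination frequency = 186/643 = 0.2893 ≈ 28.9%, i.e. 28.9 centimorgans.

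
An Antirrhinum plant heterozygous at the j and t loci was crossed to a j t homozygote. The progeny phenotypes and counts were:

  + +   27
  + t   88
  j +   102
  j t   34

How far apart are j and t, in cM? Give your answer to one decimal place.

24.3 cM

The two most frequent classes, + t (88) and j + (102), are the parental types, so the F1 was + t / j +.
The recombinant classes are + + and j t: 27 + 34 = 61.
Recombination frequency = 61/251 = 0.2430 ≈ 24.3%, i.e. 24.3 cM.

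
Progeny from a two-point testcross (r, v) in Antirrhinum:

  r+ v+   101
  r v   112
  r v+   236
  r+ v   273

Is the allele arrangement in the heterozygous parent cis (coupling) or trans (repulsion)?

The two most frequent classes are r+ v (273) and r v+ (236); these are the parental (non-recombinant) types.
So the F1 carried r+ v on one chromosome and r v+ on the other — the recessive alleles are on opposite chromosomes (trans / repulsion).

trans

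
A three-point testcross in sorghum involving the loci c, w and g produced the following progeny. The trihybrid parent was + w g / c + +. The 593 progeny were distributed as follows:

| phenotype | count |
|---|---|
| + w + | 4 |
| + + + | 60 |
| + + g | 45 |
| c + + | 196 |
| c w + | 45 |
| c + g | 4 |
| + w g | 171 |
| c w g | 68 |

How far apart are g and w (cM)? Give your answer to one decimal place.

The two rarest classes, + w + and c + g, are the double crossovers. Comparing them with the parentals, only the g allele has switched, so g is the middle locus and the order is w – g – c.
Crossovers in the w–g interval produce the single-crossover classes + + g and c w + (45 + 45 = 90) plus the double crossovers (8).
RF(w–g) = (90 + 8) / 593 = 98/593 = 0.1653 → 16.5 cM.

16.5 cM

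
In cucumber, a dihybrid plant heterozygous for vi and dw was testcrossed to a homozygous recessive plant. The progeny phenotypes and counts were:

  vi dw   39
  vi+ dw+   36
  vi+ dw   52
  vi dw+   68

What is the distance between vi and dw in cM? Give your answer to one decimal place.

The two most frequent classes, vi+ dw (52) and vi dw+ (68), are the parental types, so the F1 was vi+ dw / vi dw+.
The recombinant classes are vi+ dw+ and vi dw: 36 + 39 = 75.
Recombination frequency = 75/195 = 0.3846 ≈ 38.5%, i.e. 38.5 cM.

38.5 cM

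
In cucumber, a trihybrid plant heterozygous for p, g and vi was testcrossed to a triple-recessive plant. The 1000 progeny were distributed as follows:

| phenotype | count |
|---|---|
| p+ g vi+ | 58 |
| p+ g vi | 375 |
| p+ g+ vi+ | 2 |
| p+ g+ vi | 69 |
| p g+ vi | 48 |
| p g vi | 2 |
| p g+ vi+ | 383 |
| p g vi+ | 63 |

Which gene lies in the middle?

p

The two most frequent reciprocal classes, p g+ vi+ and p+ g vi, are the parental types, so the F1 was p g+ vi+ / p+ g vi.
The two rarest classes, p+ g+ vi+ and p g vi, are the double crossovers. Comparing them with the parentals, only the p allele has switched, so p is the middle locus and the order is vi – p – g.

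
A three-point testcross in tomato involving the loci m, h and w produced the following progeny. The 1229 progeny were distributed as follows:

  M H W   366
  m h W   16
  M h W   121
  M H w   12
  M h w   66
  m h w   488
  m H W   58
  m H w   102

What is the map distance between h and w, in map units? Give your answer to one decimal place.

20.4 map units

The two most frequent reciprocal classes, m h w and M H W, are the parental types, so the F1 was m h w / M H W.
The two rarest classes, m h W and M H w, are the double crossovers. Comparing them with the parentals, only the w allele has switched, so w is the middle locus and the order is m – w – h.
Crossovers in the w–h interval produce the single-crossover classes m H w and M h W (102 + 121 = 223) plus the double crossovers (28).
RF(w–h) = (223 + 28) / 1229 = 251/1229 = 0.2042 → 20.4 map units.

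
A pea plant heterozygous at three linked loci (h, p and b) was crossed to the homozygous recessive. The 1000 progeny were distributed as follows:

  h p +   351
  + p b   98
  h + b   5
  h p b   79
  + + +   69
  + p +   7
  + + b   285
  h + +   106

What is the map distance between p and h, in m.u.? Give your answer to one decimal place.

The two most frequent reciprocal classes, h p + and + + b, are the parental types, so the F1 was h p + / + + b.
The two rarest classes, + p + and h + b, are the double crossovers. Comparing them with the parentals, only the h allele has switched, so h is the middle locus and the order is b – h – p.
Crossovers in the h–p interval produce the single-crossover classes h + + and + p b (106 + 98 = 204) plus the double crossovers (12).
RF(h–p) = (204 + 12) / 1000 = 216/1000 = 0.2160 → 21.6 m.u.

21.6 m.u.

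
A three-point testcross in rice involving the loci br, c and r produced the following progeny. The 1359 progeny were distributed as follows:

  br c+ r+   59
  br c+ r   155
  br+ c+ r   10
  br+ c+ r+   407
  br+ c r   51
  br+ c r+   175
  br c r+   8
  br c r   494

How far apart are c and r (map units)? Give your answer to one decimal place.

The two most frequent reciprocal classes, br+ c+ r+ and br c r, are the parental types, so the F1 was br+ c+ r+ / br c r.
The two rarest classes, br+ c+ r and br c r+, are the double crossovers. Comparing them with the parentals, only the r allele has switched, so r is the middle locus and the order is c – r – br.
Crossovers in the c–r interval produce the single-crossover classes br+ c r+ and br c+ r (175 + 155 = 330) plus the double crossovers (18).
RF(c–r) = (330 + 18) / 1359 = 348/1359 = 0.2561 → 25.6 map units.

25.6 map units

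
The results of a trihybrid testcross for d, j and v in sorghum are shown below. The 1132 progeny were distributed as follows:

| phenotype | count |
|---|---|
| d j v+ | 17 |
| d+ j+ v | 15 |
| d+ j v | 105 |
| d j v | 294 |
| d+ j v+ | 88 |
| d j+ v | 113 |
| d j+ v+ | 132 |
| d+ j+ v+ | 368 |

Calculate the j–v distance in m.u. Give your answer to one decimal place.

20.6 m.u.

The two most frequent reciprocal classes, d j v and d+ j+ v+, are the parental types, so the F1 was d j v / d+ j+ v+.
The two rarest classes, d j v+ and d+ j+ v, are the double crossovers. Comparing them with the parentals, only the v allele has switched, so v is the middle locus and the order is d – v – j.
Crossovers in the v–j interval produce the single-crossover classes d j+ v and d+ j v+ (113 + 88 = 201) plus the double crossovers (32).
RF(v–j) = (201 + 32) / 1132 = 233/1132 = 0.2058 → 20.6 m.u.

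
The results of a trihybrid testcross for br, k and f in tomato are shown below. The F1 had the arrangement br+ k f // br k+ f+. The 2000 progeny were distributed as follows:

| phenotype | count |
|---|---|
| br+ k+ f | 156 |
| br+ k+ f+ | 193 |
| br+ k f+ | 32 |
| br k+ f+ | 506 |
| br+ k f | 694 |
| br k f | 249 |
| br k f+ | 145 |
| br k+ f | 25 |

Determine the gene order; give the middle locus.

The two rarest classes, br+ k f+ and br k+ f, are the double crossovers. Comparing them with the parentals, only the f allele has switched, so f is the middle locus and the order is br – f – k.

f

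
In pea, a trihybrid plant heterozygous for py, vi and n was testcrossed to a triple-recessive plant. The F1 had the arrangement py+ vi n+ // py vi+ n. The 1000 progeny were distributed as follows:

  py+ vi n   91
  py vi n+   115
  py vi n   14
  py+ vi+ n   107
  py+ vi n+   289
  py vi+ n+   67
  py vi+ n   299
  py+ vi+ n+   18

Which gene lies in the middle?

vi

The two rarest classes, py+ vi+ n+ and py vi n, are the double crossovers. Comparing them with the parentals, only the vi allele has switched, so vi is the middle locus and the order is n – vi – py.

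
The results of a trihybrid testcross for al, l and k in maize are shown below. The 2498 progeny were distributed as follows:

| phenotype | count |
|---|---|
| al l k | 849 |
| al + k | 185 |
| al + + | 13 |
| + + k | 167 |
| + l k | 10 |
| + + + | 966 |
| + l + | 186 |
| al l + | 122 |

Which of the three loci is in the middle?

al

The two most frequent reciprocal classes, + + + and al l k, are the parental types, so the F1 was + + + / al l k.
The two rarest classes, al + + and + l k, are the double crossovers. Comparing them with the parentals, only the al allele has switched, so al is the middle locus and the order is l – al – k.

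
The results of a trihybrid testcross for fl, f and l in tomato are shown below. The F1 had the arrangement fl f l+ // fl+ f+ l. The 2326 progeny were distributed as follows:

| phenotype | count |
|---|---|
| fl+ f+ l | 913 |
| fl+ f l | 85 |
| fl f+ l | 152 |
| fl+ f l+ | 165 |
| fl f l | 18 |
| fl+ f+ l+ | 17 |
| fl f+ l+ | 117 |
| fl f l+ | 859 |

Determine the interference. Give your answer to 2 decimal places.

The two rarest classes, fl f l and fl+ f+ l+, are the double crossovers. Comparing them with the parentals, only the l allele has switched, so l is the middle locus and the order is fl – l – f.
fl–l: (317 + 35)/2326 = 0.1513; l–f: (202 + 35)/2326 = 0.1019.
Expected DCO frequency = 0.1513 × 0.1019 ≈ 0.01542; observed = 35/2326 ≈ 0.01505.
Coefficient of coincidence = 0.01505/0.01542 ≈ 0.98; interference = 1 − 0.98 = 0.02.

0.02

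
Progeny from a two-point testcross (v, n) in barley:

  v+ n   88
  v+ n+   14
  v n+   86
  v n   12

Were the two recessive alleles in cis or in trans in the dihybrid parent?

The two most frequent classes are v+ n (88) and v n+ (86); these are the parental (non-recombinant) types.
So the F1 carried v+ n on one chromosome and v n+ on the other — the recessive alleles are on opposite chromosomes (trans / repulsion).

trans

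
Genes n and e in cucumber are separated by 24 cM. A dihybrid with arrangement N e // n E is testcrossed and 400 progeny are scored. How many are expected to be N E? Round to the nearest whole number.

48

A map distance of 24 cM corresponds to a recombination frequency of 0.240.
The F1 is N e / n E, so N E is a recombinant gamete class with expected frequency r/2 = 0.240/2 = 0.1200.
Expected number = 0.1200 × 400 = 48.00 ≈ 48.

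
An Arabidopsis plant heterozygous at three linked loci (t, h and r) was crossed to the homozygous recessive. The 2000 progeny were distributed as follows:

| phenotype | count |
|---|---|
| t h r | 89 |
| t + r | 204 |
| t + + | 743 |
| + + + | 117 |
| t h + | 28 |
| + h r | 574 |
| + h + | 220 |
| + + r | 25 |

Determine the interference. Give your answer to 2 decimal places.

The two most frequent reciprocal classes, t + + and + h r, are the parental types, so the F1 was t + + / + h r.
The two rarest classes, t h + and + + r, are the double crossovers. Comparing them with the parentals, only the h allele has switched, so h is the middle locus and the order is t – h – r.
t–h: (206 + 53)/2000 = 0.1295; h–r: (424 + 53)/2000 = 0.2385.
Expected DCO frequency = 0.1295 × 0.2385 ≈ 0.03089; observed = 53/2000 ≈ 0.02650.
Coefficient of coincidence = 0.02650/0.03089 ≈ 0.86; interference = 1 − 0.86 = 0.14.

0.14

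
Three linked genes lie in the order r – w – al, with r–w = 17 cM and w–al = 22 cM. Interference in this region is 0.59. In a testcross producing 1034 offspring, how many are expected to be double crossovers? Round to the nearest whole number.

16

Map distances give recombination frequencies of 0.170 and 0.220 for the two intervals.
With interference 0.59 (so coincidence = 0.41), expected double-crossover frequency = 0.170 × 0.220 × 0.41 = 0.01533.
Expected number = 0.01533 × 1034 = 15.86 ≈ 16.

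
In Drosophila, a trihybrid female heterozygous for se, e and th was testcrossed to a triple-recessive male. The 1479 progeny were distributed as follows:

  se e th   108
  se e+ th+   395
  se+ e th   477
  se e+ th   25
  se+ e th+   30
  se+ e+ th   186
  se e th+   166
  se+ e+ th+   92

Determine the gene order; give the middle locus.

The two most frequent reciprocal classes, se e+ th+ and se+ e th, are the parental types, so the F1 was se e+ th+ / se+ e th.
The two rarest classes, se e+ th and se+ e th+, are the double crossovers. Comparing them with the parentals, only the th allele has switched, so th is the middle locus and the order is se – th – e.

th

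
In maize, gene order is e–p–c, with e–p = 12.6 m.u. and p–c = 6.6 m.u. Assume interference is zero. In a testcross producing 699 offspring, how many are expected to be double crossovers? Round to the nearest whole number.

Map distances give recombination frequencies of 0.126 and 0.066 for the two intervals.
With no interference, expected double-crossover frequency = 0.126 × 0.066 = 0.00832.
Expected number = 0.00832 × 699 = 5.81 ≈ 6.

6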